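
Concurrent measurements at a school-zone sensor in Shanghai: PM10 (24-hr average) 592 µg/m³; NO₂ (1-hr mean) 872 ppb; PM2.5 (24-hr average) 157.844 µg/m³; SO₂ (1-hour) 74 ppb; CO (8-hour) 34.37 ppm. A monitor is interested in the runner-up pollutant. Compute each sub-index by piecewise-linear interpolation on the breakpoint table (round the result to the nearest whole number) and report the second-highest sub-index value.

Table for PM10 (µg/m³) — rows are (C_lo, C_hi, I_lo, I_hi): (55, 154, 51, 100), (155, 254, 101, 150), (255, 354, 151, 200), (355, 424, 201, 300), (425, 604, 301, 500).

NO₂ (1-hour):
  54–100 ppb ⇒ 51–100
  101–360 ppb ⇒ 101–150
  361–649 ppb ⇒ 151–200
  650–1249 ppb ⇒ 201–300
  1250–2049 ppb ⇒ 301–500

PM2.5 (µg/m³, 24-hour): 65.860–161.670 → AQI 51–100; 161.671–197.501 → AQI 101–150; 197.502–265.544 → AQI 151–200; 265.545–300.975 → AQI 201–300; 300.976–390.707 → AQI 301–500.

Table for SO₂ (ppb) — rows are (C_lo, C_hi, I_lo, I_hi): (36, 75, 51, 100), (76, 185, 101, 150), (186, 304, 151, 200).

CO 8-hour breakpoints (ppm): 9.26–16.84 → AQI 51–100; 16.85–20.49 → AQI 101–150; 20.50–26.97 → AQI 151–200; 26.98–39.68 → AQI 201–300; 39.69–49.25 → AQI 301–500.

PM10: row 425–604 (AQI 301–500). (500−301)·(592−425)/(604−425) + 301 = 199·167/179 + 301 ≈ 486.66 → 487.
NO₂: 872 ∈ [650, 1249] ↔ index [201, 300].
201 + (872−650)·(300−201)/(1249−650) = 201 + 222·99/599 ≈ 237.69, so AQI = 238.
PM2.5: row 65.860–161.670 (AQI 51–100). (100−51)·(157.844−65.860)/(161.670−65.860) + 51 = 49·91.984/95.810 + 51 ≈ 98.04 → 98.
SO₂: row 36–75 (AQI 51–100). (100−51)·(74−36)/(75−36) + 51 = 49·38/39 + 51 ≈ 98.74 → 99.
CO: 34.37 ∈ [26.98, 39.68] ↔ index [201, 300].
201 + (34.37−26.98)·(300−201)/(39.68−26.98) = 201 + 7.39·99/12.70 ≈ 258.61, so AQI = 259.
Sub-indices: PM10→487, NO₂→238, PM2.5→98, SO₂→99, CO→259. Ranked high→low: 487, 259, 238, 99, 98. Second-highest sub-index = 259.

259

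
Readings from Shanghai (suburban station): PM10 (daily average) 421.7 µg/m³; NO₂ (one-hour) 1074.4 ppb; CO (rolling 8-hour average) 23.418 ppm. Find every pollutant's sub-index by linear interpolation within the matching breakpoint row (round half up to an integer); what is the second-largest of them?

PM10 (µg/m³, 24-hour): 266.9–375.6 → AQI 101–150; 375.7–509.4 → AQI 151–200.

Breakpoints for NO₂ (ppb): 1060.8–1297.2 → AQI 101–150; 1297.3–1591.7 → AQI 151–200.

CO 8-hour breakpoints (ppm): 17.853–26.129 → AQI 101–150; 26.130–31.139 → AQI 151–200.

PM10: row 375.7–509.4 (AQI 151–200). (200−151)·(421.7−375.7)/(509.4−375.7) + 151 = 49·46.0/133.7 + 151 ≈ 167.86 → 168.
NO₂: 1074.4 lies in 1060.8–1297.2, so I_lo=101, I_hi=150, C_lo=1060.8, C_hi=1297.2.
(150−101)/(1297.2−1060.8) × (1074.4−1060.8) + 101 = 49/236.4 × 13.6 + 101 ≈ 103.82 → 104.
CO 23.418: bracket 17.853–26.129 → index 101–150; slope 49/8.276, offset 5.565.
AQI = 101 + 49/8.276·5.565 ≈ 133.95 ⇒ 134.
Sub-indices: PM10→168, NO₂→104, CO→134. Ranked high→low: 168, 134, 104. Second-highest sub-index = 134.

134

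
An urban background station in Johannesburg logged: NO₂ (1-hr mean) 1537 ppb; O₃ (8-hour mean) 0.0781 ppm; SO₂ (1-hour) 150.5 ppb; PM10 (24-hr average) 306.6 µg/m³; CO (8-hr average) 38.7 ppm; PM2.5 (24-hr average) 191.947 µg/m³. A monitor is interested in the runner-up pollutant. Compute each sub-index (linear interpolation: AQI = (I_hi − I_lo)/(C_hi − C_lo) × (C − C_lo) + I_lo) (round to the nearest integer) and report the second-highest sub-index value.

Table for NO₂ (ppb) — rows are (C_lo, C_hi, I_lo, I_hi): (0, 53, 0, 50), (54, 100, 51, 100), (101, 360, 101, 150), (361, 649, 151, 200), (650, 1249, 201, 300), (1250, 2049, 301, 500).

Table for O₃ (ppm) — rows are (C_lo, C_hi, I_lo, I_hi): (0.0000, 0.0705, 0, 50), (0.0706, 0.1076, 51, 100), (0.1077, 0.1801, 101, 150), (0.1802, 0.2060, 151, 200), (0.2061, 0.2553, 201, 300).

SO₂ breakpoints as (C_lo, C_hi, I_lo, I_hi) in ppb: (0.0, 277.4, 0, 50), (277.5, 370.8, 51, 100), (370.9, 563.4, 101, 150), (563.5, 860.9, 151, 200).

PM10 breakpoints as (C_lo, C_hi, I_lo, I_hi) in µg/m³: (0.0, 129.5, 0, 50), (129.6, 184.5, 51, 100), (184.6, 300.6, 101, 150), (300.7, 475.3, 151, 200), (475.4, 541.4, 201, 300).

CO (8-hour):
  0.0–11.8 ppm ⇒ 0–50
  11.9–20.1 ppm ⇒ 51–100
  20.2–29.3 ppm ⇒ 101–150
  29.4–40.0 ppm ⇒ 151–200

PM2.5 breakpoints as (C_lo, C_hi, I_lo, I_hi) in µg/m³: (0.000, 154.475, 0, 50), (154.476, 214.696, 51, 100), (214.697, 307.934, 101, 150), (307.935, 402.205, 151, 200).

NO₂ 1537: bracket 1250–2049 → index 301–500; slope 199/799, offset 287.
AQI = 301 + 199/799·287 ≈ 372.48 ⇒ 372.
O₃: 0.0781 ∈ [0.0706, 0.1076] ↔ index [51, 100].
51 + (0.0781−0.0706)·(100−51)/(0.1076−0.0706) = 51 + 0.0075·49/0.0370 ≈ 60.93, so AQI = 61.
SO₂: 150.5 lies in 0.0–277.4, so I_lo=0, I_hi=50, C_lo=0.0, C_hi=277.4.
(50−0)/(277.4−0.0) × (150.5−0.0) + 0 = 50/277.4 × 150.5 + 0 ≈ 27.13 → 27.
PM10: 306.6 ∈ [300.7, 475.3] ↔ index [151, 200].
151 + (306.6−300.7)·(200−151)/(475.3−300.7) = 151 + 5.9·49/174.6 ≈ 152.66, so AQI = 153.
CO: 38.7 lies in 29.4–40.0, so I_lo=151, I_hi=200, C_lo=29.4, C_hi=40.0.
(200−151)/(40.0−29.4) × (38.7−29.4) + 151 = 49/10.6 × 9.3 + 151 ≈ 193.99 → 194.
PM2.5: 191.947 lies in 154.476–214.696, so I_lo=51, I_hi=100, C_lo=154.476, C_hi=214.696.
(100−51)/(214.696−154.476) × (191.947−154.476) + 51 = 49/60.220 × 37.471 + 51 ≈ 81.49 → 81.
Sub-indices: NO₂→372, O₃→61, SO₂→27, PM10→153, CO→194, PM2.5→81. Ranked high→low: 372, 194, 153, 81, 61, 27. Second-highest sub-index = 194.

194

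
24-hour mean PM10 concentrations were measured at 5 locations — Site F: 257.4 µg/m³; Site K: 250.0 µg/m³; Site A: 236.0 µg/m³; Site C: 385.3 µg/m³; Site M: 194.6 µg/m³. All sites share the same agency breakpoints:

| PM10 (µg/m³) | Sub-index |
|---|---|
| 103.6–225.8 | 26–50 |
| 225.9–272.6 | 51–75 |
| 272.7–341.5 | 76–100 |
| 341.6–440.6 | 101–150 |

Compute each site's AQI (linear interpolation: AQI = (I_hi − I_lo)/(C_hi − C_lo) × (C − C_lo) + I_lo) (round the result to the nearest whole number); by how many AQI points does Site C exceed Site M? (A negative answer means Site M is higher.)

79

Site F: 257.4 lies in 225.9–272.6, so I_lo=51, I_hi=75, C_lo=225.9, C_hi=272.6.
(75−51)/(272.6−225.9) × (257.4−225.9) + 51 = 24/46.7 × 31.5 + 51 ≈ 67.19 → 67.
Site K: row 225.9–272.6 (AQI 51–75). (75−51)·(250.0−225.9)/(272.6−225.9) + 51 = 24·24.1/46.7 + 51 ≈ 63.39 → 63.
Site A: 236.0 lies in 225.9–272.6, so I_lo=51, I_hi=75, C_lo=225.9, C_hi=272.6.
(75−51)/(272.6−225.9) × (236.0−225.9) + 51 = 24/46.7 × 10.1 + 51 ≈ 56.19 → 56.
Site C: row 341.6–440.6 (AQI 101–150). (150−101)·(385.3−341.6)/(440.6−341.6) + 101 = 49·43.7/99.0 + 101 ≈ 122.63 → 123.
Site M 194.6: bracket 103.6–225.8 → index 26–50; slope 24/122.2, offset 91.0.
AQI = 26 + 24/122.2·91.0 ≈ 43.87 ⇒ 44.
AQIs: Site F=67, Site K=63, Site A=56, Site C=123, Site M=44. Site C (123) − Site M (44) = 79.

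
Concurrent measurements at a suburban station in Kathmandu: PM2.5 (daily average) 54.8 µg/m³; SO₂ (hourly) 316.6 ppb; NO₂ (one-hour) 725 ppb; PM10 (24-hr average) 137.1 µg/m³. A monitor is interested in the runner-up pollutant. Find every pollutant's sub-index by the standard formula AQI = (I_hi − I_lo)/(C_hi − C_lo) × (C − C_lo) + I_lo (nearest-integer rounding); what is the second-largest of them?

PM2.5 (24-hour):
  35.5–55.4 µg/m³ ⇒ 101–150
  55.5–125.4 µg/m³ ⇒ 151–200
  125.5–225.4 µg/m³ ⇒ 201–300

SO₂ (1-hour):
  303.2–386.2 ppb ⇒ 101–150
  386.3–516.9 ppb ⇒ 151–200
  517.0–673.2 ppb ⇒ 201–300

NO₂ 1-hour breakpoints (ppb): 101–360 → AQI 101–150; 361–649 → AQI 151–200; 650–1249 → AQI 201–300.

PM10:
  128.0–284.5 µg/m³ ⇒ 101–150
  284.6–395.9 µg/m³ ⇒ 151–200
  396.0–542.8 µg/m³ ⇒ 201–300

PM2.5: 54.8 ∈ [35.5, 55.4] ↔ index [101, 150].
101 + (54.8−35.5)·(150−101)/(55.4−35.5) = 101 + 19.3·49/19.9 ≈ 148.52, so AQI = 149.
SO₂: 316.6 ∈ [303.2, 386.2] ↔ index [101, 150].
101 + (316.6−303.2)·(150−101)/(386.2−303.2) = 101 + 13.4·49/83.0 ≈ 108.91, so AQI = 109.
NO₂: 725 lies in 650–1249, so I_lo=201, I_hi=300, C_lo=650, C_hi=1249.
(300−201)/(1249−650) × (725−650) + 201 = 99/599 × 75 + 201 ≈ 213.40 → 213.
PM10: 137.1 lies in 128.0–284.5, so I_lo=101, I_hi=150, C_lo=128.0, C_hi=284.5.
(150−101)/(284.5−128.0) × (137.1−128.0) + 101 = 49/156.5 × 9.1 + 101 ≈ 103.85 → 104.
Sub-indices: PM2.5→149, SO₂→109, NO₂→213, PM10→104. Ranked high→low: 213, 149, 109, 104. Second-highest sub-index = 149.

149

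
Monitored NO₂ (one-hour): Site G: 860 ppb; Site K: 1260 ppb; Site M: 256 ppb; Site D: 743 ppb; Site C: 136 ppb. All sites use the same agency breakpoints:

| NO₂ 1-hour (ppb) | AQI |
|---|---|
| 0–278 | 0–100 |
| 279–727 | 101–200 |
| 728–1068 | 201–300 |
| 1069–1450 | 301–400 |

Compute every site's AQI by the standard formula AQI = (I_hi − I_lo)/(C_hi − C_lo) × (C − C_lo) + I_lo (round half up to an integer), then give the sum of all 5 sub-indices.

936

Site G: 860 ∈ [728, 1068] ↔ index [201, 300].
201 + (860−728)·(300−201)/(1068−728) = 201 + 132·99/340 ≈ 239.44, so AQI = 239.
Site K: row 1069–1450 (AQI 301–400). (400−301)·(1260−1069)/(1450−1069) + 301 = 99·191/381 + 301 ≈ 350.63 → 351.
Site M: 256 ∈ [0, 278] ↔ index [0, 100].
0 + (256−0)·(100−0)/(278−0) = 0 + 256·100/278 ≈ 92.09, so AQI = 92.
Site D: 743 ∈ [728, 1068] ↔ index [201, 300].
201 + (743−728)·(300−201)/(1068−728) = 201 + 15·99/340 ≈ 205.37, so AQI = 205.
Site C: 136 lies in 0–278, so I_lo=0, I_hi=100, C_lo=0, C_hi=278.
(100−0)/(278−0) × (136−0) + 0 = 100/278 × 136 + 0 ≈ 48.92 → 49.
AQIs: Site G=239, Site K=351, Site M=92, Site D=205, Site C=49. Sum = 239 + 351 + 92 + 205 + 49 = 936.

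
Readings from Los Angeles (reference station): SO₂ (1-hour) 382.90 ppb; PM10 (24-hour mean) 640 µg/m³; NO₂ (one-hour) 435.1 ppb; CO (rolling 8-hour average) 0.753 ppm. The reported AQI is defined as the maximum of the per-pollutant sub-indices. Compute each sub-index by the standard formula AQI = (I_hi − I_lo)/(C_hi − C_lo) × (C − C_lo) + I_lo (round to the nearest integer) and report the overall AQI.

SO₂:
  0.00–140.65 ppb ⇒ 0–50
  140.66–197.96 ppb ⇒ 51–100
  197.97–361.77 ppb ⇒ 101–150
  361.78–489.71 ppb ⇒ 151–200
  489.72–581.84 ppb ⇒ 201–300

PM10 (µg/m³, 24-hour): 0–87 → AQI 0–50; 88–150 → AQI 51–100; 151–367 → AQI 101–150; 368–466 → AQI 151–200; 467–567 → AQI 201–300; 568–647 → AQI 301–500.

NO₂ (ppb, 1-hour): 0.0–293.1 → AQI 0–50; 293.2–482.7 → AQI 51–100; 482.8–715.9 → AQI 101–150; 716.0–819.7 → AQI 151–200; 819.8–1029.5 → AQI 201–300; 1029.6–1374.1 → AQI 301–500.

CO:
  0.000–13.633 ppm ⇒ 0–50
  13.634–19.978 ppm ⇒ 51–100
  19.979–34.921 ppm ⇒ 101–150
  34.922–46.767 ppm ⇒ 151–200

SO₂: 382.90 lies in 361.78–489.71, so I_lo=151, I_hi=200, C_lo=361.78, C_hi=489.71.
(200−151)/(489.71−361.78) × (382.90−361.78) + 151 = 49/127.93 × 21.12 + 151 ≈ 159.09 → 159.
PM10: 640 ∈ [568, 647] ↔ index [301, 500].
301 + (640−568)·(500−301)/(647−568) = 301 + 72·199/79 ≈ 482.37, so AQI = 482.
NO₂: row 293.2–482.7 (AQI 51–100). (100−51)·(435.1−293.2)/(482.7−293.2) + 51 = 49·141.9/189.5 + 51 ≈ 87.69 → 88.
CO: 0.753 lies in 0.000–13.633, so I_lo=0, I_hi=50, C_lo=0.000, C_hi=13.633.
(50−0)/(13.633−0.000) × (0.753−0.000) + 0 = 50/13.633 × 0.753 + 0 ≈ 2.76 → 3.
Sub-indices: SO₂→159, PM10→482, NO₂→88, CO→3. Overall AQI = max = 482; dominant pollutant is PM10.

482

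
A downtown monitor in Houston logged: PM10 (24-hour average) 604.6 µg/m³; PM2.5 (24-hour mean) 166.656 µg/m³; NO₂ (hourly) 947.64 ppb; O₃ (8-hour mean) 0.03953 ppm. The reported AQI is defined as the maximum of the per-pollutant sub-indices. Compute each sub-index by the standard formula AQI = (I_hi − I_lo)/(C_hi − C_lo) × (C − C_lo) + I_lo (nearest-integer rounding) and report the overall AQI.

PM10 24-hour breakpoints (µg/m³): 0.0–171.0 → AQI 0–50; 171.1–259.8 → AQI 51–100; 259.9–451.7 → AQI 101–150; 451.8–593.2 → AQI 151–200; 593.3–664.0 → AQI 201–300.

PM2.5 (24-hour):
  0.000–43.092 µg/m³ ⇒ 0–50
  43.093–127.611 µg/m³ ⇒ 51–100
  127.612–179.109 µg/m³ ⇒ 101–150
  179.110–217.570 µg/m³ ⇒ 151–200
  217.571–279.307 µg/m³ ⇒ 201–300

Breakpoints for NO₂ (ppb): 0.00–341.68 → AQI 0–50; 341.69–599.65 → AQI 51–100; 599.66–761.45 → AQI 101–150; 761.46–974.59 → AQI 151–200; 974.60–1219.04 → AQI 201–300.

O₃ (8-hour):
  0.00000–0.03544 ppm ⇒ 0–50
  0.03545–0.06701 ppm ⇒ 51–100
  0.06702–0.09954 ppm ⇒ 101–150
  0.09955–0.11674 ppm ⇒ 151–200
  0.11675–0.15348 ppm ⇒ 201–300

217

PM10: 604.6 lies in 593.3–664.0, so I_lo=201, I_hi=300, C_lo=593.3, C_hi=664.0.
(300−201)/(664.0−593.3) × (604.6−593.3) + 201 = 99/70.7 × 11.3 + 201 ≈ 216.82 → 217.
PM2.5: 166.656 lies in 127.612–179.109, so I_lo=101, I_hi=150, C_lo=127.612, C_hi=179.109.
(150−101)/(179.109−127.612) × (166.656−127.612) + 101 = 49/51.497 × 39.044 + 101 ≈ 138.15 → 138.
NO₂: row 761.46–974.59 (AQI 151–200). (200−151)·(947.64−761.46)/(974.59−761.46) + 151 = 49·186.18/213.13 + 151 ≈ 193.80 → 194.
O₃: 0.03953 lies in 0.03545–0.06701, so I_lo=51, I_hi=100, C_lo=0.03545, C_hi=0.06701.
(100−51)/(0.06701−0.03545) × (0.03953−0.03545) + 51 = 49/0.03156 × 0.00408 + 51 ≈ 57.33 → 57.
Sub-indices: PM10→217, PM2.5→138, NO₂→194, O₃→57. Overall AQI = max = 217; dominant pollutant is PM10.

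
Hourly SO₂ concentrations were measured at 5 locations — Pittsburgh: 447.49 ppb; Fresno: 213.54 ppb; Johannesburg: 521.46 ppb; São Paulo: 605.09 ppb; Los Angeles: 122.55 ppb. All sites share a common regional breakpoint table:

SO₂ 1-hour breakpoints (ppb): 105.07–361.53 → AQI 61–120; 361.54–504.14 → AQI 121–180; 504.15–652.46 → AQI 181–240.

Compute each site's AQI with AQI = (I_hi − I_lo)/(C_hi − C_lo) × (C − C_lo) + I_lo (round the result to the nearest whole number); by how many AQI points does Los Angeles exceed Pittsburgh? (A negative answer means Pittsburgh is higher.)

-92

Pittsburgh: 447.49 lies in 361.54–504.14, so I_lo=121, I_hi=180, C_lo=361.54, C_hi=504.14.
(180−121)/(504.14−361.54) × (447.49−361.54) + 121 = 59/142.60 × 85.95 + 121 ≈ 156.56 → 157.
Fresno: row 105.07–361.53 (AQI 61–120). (120−61)·(213.54−105.07)/(361.53−105.07) + 61 = 59·108.47/256.46 + 61 ≈ 85.95 → 86.
Johannesburg: row 504.15–652.46 (AQI 181–240). (240−181)·(521.46−504.15)/(652.46−504.15) + 181 = 59·17.31/148.31 + 181 ≈ 187.89 → 188.
São Paulo: 605.09 ∈ [504.15, 652.46] ↔ index [181, 240].
181 + (605.09−504.15)·(240−181)/(652.46−504.15) = 181 + 100.94·59/148.31 ≈ 221.16, so AQI = 221.
Los Angeles: 122.55 lies in 105.07–361.53, so I_lo=61, I_hi=120, C_lo=105.07, C_hi=361.53.
(120−61)/(361.53−105.07) × (122.55−105.07) + 61 = 59/256.46 × 17.48 + 61 ≈ 65.02 → 65.
AQIs: Pittsburgh=157, Fresno=86, Johannesburg=188, São Paulo=221, Los Angeles=65. Los Angeles (65) − Pittsburgh (157) = -92.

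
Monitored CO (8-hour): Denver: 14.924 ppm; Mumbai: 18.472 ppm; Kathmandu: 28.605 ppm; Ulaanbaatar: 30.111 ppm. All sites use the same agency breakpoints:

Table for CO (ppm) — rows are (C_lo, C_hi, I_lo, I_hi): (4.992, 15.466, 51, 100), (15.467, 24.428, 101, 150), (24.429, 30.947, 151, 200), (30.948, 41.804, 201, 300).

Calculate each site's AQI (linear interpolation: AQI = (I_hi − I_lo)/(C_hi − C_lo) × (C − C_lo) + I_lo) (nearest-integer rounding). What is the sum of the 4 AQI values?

Denver: 14.924 ∈ [4.992, 15.466] ↔ index [51, 100].
51 + (14.924−4.992)·(100−51)/(15.466−4.992) = 51 + 9.932·49/10.474 ≈ 97.46, so AQI = 97.
Mumbai: 18.472 ∈ [15.467, 24.428] ↔ index [101, 150].
101 + (18.472−15.467)·(150−101)/(24.428−15.467) = 101 + 3.005·49/8.961 ≈ 117.43, so AQI = 117.
Kathmandu 28.605: bracket 24.429–30.947 → index 151–200; slope 49/6.518, offset 4.176.
AQI = 151 + 49/6.518·4.176 ≈ 182.39 ⇒ 182.
Ulaanbaatar: 30.111 lies in 24.429–30.947, so I_lo=151, I_hi=200, C_lo=24.429, C_hi=30.947.
(200−151)/(30.947−24.429) × (30.111−24.429) + 151 = 49/6.518 × 5.682 + 151 ≈ 193.72 → 194.
AQIs: Denver=97, Mumbai=117, Kathmandu=182, Ulaanbaatar=194. Sum = 97 + 117 + 182 + 194 = 590.

590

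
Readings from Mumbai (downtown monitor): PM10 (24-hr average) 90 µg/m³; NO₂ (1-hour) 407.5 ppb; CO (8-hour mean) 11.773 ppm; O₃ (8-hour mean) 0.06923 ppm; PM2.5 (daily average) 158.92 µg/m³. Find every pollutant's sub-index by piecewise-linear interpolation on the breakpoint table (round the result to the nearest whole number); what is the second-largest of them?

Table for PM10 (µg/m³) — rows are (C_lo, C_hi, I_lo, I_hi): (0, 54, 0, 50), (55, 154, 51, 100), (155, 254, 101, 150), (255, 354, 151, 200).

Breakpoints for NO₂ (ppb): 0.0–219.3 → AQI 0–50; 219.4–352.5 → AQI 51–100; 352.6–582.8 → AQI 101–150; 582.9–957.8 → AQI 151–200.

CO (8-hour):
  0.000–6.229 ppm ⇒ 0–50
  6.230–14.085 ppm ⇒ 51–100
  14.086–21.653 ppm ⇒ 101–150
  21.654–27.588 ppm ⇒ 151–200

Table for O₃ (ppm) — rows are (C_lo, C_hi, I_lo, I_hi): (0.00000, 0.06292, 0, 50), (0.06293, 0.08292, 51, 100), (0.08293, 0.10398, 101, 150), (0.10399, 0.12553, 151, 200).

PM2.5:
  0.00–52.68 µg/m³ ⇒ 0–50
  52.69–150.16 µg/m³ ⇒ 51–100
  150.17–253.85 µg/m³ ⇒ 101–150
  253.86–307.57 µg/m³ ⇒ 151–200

105

PM10: 90 lies in 55–154, so I_lo=51, I_hi=100, C_lo=55, C_hi=154.
(100−51)/(154−55) × (90−55) + 51 = 49/99 × 35 + 51 ≈ 68.32 → 68.
NO₂ 407.5: bracket 352.6–582.8 → index 101–150; slope 49/230.2, offset 54.9.
AQI = 101 + 49/230.2·54.9 ≈ 112.69 ⇒ 113.
CO 11.773: bracket 6.230–14.085 → index 51–100; slope 49/7.855, offset 5.543.
AQI = 51 + 49/7.855·5.543 ≈ 85.58 ⇒ 86.
O₃: 0.06923 lies in 0.06293–0.08292, so I_lo=51, I_hi=100, C_lo=0.06293, C_hi=0.08292.
(100−51)/(0.08292−0.06293) × (0.06923−0.06293) + 51 = 49/0.01999 × 0.00630 + 51 ≈ 66.44 → 66.
PM2.5: row 150.17–253.85 (AQI 101–150). (150−101)·(158.92−150.17)/(253.85−150.17) + 101 = 49·8.75/103.68 + 101 ≈ 105.14 → 105.
Sub-indices: PM10→68, NO₂→113, CO→86, O₃→66, PM2.5→105. Ranked high→low: 113, 105, 86, 68, 66. Second-highest sub-index = 105.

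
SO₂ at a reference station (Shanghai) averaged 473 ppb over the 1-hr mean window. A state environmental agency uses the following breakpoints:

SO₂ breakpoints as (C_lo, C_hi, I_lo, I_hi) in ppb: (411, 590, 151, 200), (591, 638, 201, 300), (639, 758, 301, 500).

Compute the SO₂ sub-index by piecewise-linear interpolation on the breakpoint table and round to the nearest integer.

168

SO₂: 473 ∈ [411, 590] ↔ index [151, 200].
151 + (473−411)·(200−151)/(590−411) = 151 + 62·49/179 ≈ 167.97, so AQI = 168.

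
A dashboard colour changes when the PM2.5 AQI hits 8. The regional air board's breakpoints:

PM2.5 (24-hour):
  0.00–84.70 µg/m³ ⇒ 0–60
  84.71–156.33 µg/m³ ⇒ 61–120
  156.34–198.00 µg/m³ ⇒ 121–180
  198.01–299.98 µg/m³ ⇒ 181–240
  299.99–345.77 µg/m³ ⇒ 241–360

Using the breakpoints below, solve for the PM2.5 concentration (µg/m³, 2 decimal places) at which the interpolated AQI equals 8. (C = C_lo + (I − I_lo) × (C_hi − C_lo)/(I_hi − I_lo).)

AQI 8 lies in the 0–60 band, which corresponds to 0.00–84.70 µg/m³.
C = 0.00 + (8−0)×(84.70−0.00)/(60−0) = 0.00 + 8×84.70/60 ≈ 11.2933 µg/m³ → 11.29 µg/m³ to 2 dp.

11.29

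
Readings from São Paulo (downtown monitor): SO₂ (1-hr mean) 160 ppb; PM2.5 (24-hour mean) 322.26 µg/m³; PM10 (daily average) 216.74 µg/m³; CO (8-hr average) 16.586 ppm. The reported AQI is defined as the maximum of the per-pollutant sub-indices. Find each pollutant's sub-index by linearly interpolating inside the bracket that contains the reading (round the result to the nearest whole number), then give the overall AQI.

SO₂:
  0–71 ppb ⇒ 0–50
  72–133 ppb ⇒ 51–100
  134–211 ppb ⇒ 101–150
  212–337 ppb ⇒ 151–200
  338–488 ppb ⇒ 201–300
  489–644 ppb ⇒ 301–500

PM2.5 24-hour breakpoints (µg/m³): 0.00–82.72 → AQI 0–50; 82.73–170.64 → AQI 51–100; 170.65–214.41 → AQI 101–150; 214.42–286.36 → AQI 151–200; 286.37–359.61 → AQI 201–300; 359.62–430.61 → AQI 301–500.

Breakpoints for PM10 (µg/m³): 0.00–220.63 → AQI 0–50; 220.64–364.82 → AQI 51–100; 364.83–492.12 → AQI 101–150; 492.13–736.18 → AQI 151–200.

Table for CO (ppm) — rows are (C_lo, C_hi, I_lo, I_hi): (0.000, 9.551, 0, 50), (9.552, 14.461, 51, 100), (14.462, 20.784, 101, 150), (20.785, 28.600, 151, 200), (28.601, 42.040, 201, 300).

250

SO₂: 160 ∈ [134, 211] ↔ index [101, 150].
101 + (160−134)·(150−101)/(211−134) = 101 + 26·49/77 ≈ 117.55, so AQI = 118.
PM2.5 322.26: bracket 286.37–359.61 → index 201–300; slope 99/73.24, offset 35.89.
AQI = 201 + 99/73.24·35.89 ≈ 249.51 ⇒ 250.
PM10 216.74: bracket 0.00–220.63 → index 0–50; slope 50/220.63, offset 216.74.
AQI = 0 + 50/220.63·216.74 ≈ 49.12 ⇒ 49.
CO: 16.586 ∈ [14.462, 20.784] ↔ index [101, 150].
101 + (16.586−14.462)·(150−101)/(20.784−14.462) = 101 + 2.124·49/6.322 ≈ 117.46, so AQI = 117.
Sub-indices: SO₂→118, PM2.5→250, PM10→49, CO→117. Overall AQI = max = 250; dominant pollutant is PM2.5.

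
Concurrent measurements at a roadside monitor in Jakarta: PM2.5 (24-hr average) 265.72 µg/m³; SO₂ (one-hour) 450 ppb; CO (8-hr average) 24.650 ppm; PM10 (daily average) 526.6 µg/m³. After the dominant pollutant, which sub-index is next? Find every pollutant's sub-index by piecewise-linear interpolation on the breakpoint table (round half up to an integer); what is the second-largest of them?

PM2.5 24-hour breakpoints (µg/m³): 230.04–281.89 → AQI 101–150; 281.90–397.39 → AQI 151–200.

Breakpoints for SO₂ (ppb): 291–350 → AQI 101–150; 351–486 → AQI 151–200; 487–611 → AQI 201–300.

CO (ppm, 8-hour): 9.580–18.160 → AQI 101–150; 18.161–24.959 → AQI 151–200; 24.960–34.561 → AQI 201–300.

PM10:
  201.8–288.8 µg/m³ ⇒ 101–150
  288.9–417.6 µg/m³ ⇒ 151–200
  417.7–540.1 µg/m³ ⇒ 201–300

198

PM2.5: 265.72 lies in 230.04–281.89, so I_lo=101, I_hi=150, C_lo=230.04, C_hi=281.89.
(150−101)/(281.89−230.04) × (265.72−230.04) + 101 = 49/51.85 × 35.68 + 101 ≈ 134.72 → 135.
SO₂: 450 lies in 351–486, so I_lo=151, I_hi=200, C_lo=351, C_hi=486.
(200−151)/(486−351) × (450−351) + 151 = 49/135 × 99 + 151 ≈ 186.93 → 187.
CO 24.650: bracket 18.161–24.959 → index 151–200; slope 49/6.798, offset 6.489.
AQI = 151 + 49/6.798·6.489 ≈ 197.77 ⇒ 198.
PM10: 526.6 ∈ [417.7, 540.1] ↔ index [201, 300].
201 + (526.6−417.7)·(300−201)/(540.1−417.7) = 201 + 108.9·99/122.4 ≈ 289.08, so AQI = 289.
Sub-indices: PM2.5→135, SO₂→187, CO→198, PM10→289. Ranked high→low: 289, 198, 187, 135. Second-highest sub-index = 198.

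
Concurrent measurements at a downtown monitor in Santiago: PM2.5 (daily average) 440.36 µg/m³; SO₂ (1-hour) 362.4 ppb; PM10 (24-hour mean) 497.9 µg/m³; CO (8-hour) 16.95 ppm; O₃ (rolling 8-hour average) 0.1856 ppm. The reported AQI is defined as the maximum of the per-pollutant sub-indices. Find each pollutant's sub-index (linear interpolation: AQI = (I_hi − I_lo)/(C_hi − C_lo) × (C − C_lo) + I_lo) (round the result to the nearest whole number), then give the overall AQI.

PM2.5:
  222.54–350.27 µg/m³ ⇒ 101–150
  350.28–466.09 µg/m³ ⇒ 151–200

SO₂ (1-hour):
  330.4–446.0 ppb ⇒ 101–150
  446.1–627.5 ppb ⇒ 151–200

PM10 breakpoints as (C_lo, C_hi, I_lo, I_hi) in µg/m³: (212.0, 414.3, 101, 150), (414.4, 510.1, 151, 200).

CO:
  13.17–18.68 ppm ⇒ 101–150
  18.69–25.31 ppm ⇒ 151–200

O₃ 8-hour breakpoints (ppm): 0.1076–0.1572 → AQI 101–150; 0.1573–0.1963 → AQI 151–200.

194

PM2.5: 440.36 ∈ [350.28, 466.09] ↔ index [151, 200].
151 + (440.36−350.28)·(200−151)/(466.09−350.28) = 151 + 90.08·49/115.81 ≈ 189.11, so AQI = 189.
SO₂ 362.4: bracket 330.4–446.0 → index 101–150; slope 49/115.6, offset 32.0.
AQI = 101 + 49/115.6·32.0 ≈ 114.56 ⇒ 115.
PM10 497.9: bracket 414.4–510.1 → index 151–200; slope 49/95.7, offset 83.5.
AQI = 151 + 49/95.7·83.5 ≈ 193.75 ⇒ 194.
CO: row 13.17–18.68 (AQI 101–150). (150−101)·(16.95−13.17)/(18.68−13.17) + 101 = 49·3.78/5.51 + 101 ≈ 134.62 → 135.
O₃: 0.1856 lies in 0.1573–0.1963, so I_lo=151, I_hi=200, C_lo=0.1573, C_hi=0.1963.
(200−151)/(0.1963−0.1573) × (0.1856−0.1573) + 151 = 49/0.0390 × 0.0283 + 151 ≈ 186.56 → 187.
Sub-indices: PM2.5→189, SO₂→115, PM10→194, CO→135, O₃→187. Overall AQI = max = 194; dominant pollutant is PM10.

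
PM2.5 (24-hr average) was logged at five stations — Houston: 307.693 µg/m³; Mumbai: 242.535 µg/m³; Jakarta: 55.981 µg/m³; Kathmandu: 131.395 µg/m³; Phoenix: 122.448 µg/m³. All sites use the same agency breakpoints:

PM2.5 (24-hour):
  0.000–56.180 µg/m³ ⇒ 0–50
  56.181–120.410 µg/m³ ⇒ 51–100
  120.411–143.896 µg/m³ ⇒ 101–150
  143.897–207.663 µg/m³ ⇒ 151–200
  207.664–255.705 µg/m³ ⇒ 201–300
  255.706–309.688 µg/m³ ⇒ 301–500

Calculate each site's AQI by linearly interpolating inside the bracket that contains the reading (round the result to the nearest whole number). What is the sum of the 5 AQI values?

Houston 307.693: bracket 255.706–309.688 → index 301–500; slope 199/53.982, offset 51.987.
AQI = 301 + 199/53.982·51.987 ≈ 492.65 ⇒ 493.
Mumbai 242.535: bracket 207.664–255.705 → index 201–300; slope 99/48.041, offset 34.871.
AQI = 201 + 99/48.041·34.871 ≈ 272.86 ⇒ 273.
Jakarta: row 0.000–56.180 (AQI 0–50). (50−0)·(55.981−0.000)/(56.180−0.000) + 0 = 50·55.981/56.180 + 0 ≈ 49.82 → 50.
Kathmandu: 131.395 lies in 120.411–143.896, so I_lo=101, I_hi=150, C_lo=120.411, C_hi=143.896.
(150−101)/(143.896−120.411) × (131.395−120.411) + 101 = 49/23.485 × 10.984 + 101 ≈ 123.92 → 124.
Phoenix: 122.448 lies in 120.411–143.896, so I_lo=101, I_hi=150, C_lo=120.411, C_hi=143.896.
(150−101)/(143.896−120.411) × (122.448−120.411) + 101 = 49/23.485 × 2.037 + 101 ≈ 105.25 → 105.
AQIs: Houston=493, Mumbai=273, Jakarta=50, Kathmandu=124, Phoenix=105. Sum = 493 + 273 + 50 + 124 + 105 = 1045.

1045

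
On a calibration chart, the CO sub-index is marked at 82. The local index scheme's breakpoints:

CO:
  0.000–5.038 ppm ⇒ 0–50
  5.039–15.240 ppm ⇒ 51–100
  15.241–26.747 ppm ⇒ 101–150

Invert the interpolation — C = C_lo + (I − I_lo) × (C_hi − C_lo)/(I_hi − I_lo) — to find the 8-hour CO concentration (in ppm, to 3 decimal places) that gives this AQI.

11.493

AQI 82 lies in the 51–100 band, which corresponds to 5.039–15.240 ppm.
C = 5.039 + (82−51)×(15.240−5.039)/(100−51) = 5.039 + 31×10.201/49 ≈ 11.49269 ppm → 11.493 ppm to 3 dp.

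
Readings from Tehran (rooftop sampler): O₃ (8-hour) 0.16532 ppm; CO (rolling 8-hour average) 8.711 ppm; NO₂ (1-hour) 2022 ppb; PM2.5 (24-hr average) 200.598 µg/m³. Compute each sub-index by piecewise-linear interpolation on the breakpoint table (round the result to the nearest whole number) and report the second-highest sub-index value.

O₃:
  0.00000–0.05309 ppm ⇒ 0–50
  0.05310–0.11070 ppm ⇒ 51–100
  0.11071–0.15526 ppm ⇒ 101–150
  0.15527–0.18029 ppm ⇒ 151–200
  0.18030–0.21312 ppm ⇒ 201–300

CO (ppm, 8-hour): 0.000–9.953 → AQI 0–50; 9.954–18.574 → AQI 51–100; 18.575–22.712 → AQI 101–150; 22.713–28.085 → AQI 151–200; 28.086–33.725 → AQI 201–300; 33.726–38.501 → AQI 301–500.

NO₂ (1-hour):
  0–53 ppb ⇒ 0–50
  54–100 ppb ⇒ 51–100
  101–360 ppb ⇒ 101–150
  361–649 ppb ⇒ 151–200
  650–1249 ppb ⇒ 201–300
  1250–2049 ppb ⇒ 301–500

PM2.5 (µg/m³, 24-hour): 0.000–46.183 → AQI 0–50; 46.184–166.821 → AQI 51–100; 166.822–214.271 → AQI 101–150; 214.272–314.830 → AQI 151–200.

O₃: 0.16532 lies in 0.15527–0.18029, so I_lo=151, I_hi=200, C_lo=0.15527, C_hi=0.18029.
(200−151)/(0.18029−0.15527) × (0.16532−0.15527) + 151 = 49/0.02502 × 0.01005 + 151 ≈ 170.68 → 171.
CO: row 0.000–9.953 (AQI 0–50). (50−0)·(8.711−0.000)/(9.953−0.000) + 0 = 50·8.711/9.953 + 0 ≈ 43.76 → 44.
NO₂: 2022 lies in 1250–2049, so I_lo=301, I_hi=500, C_lo=1250, C_hi=2049.
(500−301)/(2049−1250) × (2022−1250) + 301 = 199/799 × 772 + 301 ≈ 493.28 → 493.
PM2.5 200.598: bracket 166.822–214.271 → index 101–150; slope 49/47.449, offset 33.776.
AQI = 101 + 49/47.449·33.776 ≈ 135.88 ⇒ 136.
Sub-indices: O₃→171, CO→44, NO₂→493, PM2.5→136. Ranked high→low: 493, 171, 136, 44. Second-highest sub-index = 171.

171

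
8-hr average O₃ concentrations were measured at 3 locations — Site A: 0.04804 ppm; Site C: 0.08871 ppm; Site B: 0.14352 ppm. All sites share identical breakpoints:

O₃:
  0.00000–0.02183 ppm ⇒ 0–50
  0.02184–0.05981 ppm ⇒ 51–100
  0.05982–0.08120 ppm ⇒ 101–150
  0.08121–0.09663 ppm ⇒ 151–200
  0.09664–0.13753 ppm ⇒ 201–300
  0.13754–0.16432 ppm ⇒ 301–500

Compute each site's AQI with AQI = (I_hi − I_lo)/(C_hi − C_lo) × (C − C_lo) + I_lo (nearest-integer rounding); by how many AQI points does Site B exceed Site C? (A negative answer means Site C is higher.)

Site A: 0.04804 lies in 0.02184–0.05981, so I_lo=51, I_hi=100, C_lo=0.02184, C_hi=0.05981.
(100−51)/(0.05981−0.02184) × (0.04804−0.02184) + 51 = 49/0.03797 × 0.02620 + 51 ≈ 84.81 → 85.
Site C: row 0.08121–0.09663 (AQI 151–200). (200−151)·(0.08871−0.08121)/(0.09663−0.08121) + 151 = 49·0.00750/0.01542 + 151 ≈ 174.83 → 175.
Site B: 0.14352 lies in 0.13754–0.16432, so I_lo=301, I_hi=500, C_lo=0.13754, C_hi=0.16432.
(500−301)/(0.16432−0.13754) × (0.14352−0.13754) + 301 = 199/0.02678 × 0.00598 + 301 ≈ 345.44 → 345.
AQIs: Site A=85, Site C=175, Site B=345. Site B (345) − Site C (175) = 170.

170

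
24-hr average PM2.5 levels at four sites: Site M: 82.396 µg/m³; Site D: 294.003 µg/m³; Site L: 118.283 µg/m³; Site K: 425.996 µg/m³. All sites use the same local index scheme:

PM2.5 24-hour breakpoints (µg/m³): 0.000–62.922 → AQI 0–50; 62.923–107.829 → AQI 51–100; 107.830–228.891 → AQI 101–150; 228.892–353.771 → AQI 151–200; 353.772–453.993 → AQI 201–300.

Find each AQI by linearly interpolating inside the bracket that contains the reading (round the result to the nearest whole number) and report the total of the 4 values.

Site M: 82.396 lies in 62.923–107.829, so I_lo=51, I_hi=100, C_lo=62.923, C_hi=107.829.
(100−51)/(107.829−62.923) × (82.396−62.923) + 51 = 49/44.906 × 19.473 + 51 ≈ 72.25 → 72.
Site D: row 228.892–353.771 (AQI 151–200). (200−151)·(294.003−228.892)/(353.771−228.892) + 151 = 49·65.111/124.879 + 151 ≈ 176.55 → 177.
Site L: 118.283 lies in 107.830–228.891, so I_lo=101, I_hi=150, C_lo=107.830, C_hi=228.891.
(150−101)/(228.891−107.830) × (118.283−107.830) + 101 = 49/121.061 × 10.453 + 101 ≈ 105.23 → 105.
Site K: 425.996 lies in 353.772–453.993, so I_lo=201, I_hi=300, C_lo=353.772, C_hi=453.993.
(300−201)/(453.993−353.772) × (425.996−353.772) + 201 = 99/100.221 × 72.224 + 201 ≈ 272.34 → 272.
AQIs: Site M=72, Site D=177, Site L=105, Site K=272. Sum = 72 + 177 + 105 + 272 = 626.

626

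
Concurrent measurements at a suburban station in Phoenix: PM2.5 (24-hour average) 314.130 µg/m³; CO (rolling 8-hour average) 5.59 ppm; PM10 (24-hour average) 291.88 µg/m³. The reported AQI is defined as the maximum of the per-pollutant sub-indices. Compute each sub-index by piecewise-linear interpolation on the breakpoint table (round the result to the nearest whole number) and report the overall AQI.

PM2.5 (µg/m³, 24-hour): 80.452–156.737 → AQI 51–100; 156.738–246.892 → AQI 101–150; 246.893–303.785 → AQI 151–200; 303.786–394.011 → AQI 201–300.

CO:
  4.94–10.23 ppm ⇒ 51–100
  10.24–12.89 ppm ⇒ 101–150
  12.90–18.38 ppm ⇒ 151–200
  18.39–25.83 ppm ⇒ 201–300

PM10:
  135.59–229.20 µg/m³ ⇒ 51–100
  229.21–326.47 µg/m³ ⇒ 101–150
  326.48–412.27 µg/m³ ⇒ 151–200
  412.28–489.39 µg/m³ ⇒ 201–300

PM2.5: 314.130 lies in 303.786–394.011, so I_lo=201, I_hi=300, C_lo=303.786, C_hi=394.011.
(300−201)/(394.011−303.786) × (314.130−303.786) + 201 = 99/90.225 × 10.344 + 201 ≈ 212.35 → 212.
CO: 5.59 ∈ [4.94, 10.23] ↔ index [51, 100].
51 + (5.59−4.94)·(100−51)/(10.23−4.94) = 51 + 0.65·49/5.29 ≈ 57.02, so AQI = 57.
PM10: 291.88 lies in 229.21–326.47, so I_lo=101, I_hi=150, C_lo=229.21, C_hi=326.47.
(150−101)/(326.47−229.21) × (291.88−229.21) + 101 = 49/97.26 × 62.67 + 101 ≈ 132.57 → 133.
Sub-indices: PM2.5→212, CO→57, PM10→133. Overall AQI = max = 212; dominant pollutant is PM2.5.
AQI 212: Very Unhealthy.

212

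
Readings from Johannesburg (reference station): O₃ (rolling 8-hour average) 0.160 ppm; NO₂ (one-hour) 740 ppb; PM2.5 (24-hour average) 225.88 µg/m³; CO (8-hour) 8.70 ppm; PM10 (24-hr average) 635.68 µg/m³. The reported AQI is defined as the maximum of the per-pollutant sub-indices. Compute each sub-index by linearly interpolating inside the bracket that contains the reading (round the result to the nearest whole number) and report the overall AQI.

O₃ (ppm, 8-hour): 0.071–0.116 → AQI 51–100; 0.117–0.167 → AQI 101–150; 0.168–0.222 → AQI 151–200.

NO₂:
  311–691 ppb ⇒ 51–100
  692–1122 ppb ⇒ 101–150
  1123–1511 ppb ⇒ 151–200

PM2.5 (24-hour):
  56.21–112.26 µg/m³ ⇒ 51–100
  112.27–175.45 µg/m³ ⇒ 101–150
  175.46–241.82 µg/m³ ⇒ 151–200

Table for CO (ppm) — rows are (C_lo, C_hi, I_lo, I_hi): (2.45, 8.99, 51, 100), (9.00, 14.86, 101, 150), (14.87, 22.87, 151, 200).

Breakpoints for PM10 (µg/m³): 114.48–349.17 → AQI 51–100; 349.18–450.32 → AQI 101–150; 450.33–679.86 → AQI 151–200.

191

O₃: row 0.117–0.167 (AQI 101–150). (150−101)·(0.160−0.117)/(0.167−0.117) + 101 = 49·0.043/0.050 + 101 ≈ 143.14 → 143.
NO₂: 740 lies in 692–1122, so I_lo=101, I_hi=150, C_lo=692, C_hi=1122.
(150−101)/(1122−692) × (740−692) + 101 = 49/430 × 48 + 101 ≈ 106.47 → 106.
PM2.5 225.88: bracket 175.46–241.82 → index 151–200; slope 49/66.36, offset 50.42.
AQI = 151 + 49/66.36·50.42 ≈ 188.23 ⇒ 188.
CO: 8.70 ∈ [2.45, 8.99] ↔ index [51, 100].
51 + (8.70−2.45)·(100−51)/(8.99−2.45) = 51 + 6.25·49/6.54 ≈ 97.83, so AQI = 98.
PM10: 635.68 ∈ [450.33, 679.86] ↔ index [151, 200].
151 + (635.68−450.33)·(200−151)/(679.86−450.33) = 151 + 185.35·49/229.53 ≈ 190.57, so AQI = 191.
Sub-indices: O₃→143, NO₂→106, PM2.5→188, CO→98, PM10→191. Overall AQI = max = 191; dominant pollutant is PM10.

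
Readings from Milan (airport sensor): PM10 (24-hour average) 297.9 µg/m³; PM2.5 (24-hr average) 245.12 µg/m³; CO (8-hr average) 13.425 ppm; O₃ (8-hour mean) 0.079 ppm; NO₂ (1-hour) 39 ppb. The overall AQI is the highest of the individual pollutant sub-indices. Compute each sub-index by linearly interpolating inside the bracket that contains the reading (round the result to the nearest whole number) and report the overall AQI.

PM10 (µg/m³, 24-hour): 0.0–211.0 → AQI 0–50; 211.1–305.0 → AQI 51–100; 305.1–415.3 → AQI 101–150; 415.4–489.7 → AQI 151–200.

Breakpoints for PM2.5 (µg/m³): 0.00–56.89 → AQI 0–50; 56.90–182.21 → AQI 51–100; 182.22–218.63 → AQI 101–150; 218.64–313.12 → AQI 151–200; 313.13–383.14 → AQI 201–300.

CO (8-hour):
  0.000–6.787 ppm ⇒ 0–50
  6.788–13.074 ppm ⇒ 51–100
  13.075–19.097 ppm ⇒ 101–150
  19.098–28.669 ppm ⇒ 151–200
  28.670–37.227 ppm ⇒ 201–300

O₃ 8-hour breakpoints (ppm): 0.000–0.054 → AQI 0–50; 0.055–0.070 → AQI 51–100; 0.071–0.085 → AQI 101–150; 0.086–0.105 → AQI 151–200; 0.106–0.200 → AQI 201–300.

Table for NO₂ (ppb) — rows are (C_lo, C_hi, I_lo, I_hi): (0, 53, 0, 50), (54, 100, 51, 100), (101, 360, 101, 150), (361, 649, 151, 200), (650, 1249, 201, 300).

PM10 297.9: bracket 211.1–305.0 → index 51–100; slope 49/93.9, offset 86.8.
AQI = 51 + 49/93.9·86.8 ≈ 96.29 ⇒ 96.
PM2.5: 245.12 ∈ [218.64, 313.12] ↔ index [151, 200].
151 + (245.12−218.64)·(200−151)/(313.12−218.64) = 151 + 26.48·49/94.48 ≈ 164.73, so AQI = 165.
CO: row 13.075–19.097 (AQI 101–150). (150−101)·(13.425−13.075)/(19.097−13.075) + 101 = 49·0.350/6.022 + 101 ≈ 103.85 → 104.
O₃ 0.079: bracket 0.071–0.085 → index 101–150; slope 49/0.014, offset 0.008.
AQI = 101 + 49/0.014·0.008 ≈ 129.00 ⇒ 129.
NO₂ 39: bracket 0–53 → index 0–50; slope 50/53, offset 39.
AQI = 0 + 50/53·39 ≈ 36.79 ⇒ 37.
Sub-indices: PM10→96, PM2.5→165, CO→104, O₃→129, NO₂→37. Overall AQI = max = 165; dominant pollutant is PM2.5.

165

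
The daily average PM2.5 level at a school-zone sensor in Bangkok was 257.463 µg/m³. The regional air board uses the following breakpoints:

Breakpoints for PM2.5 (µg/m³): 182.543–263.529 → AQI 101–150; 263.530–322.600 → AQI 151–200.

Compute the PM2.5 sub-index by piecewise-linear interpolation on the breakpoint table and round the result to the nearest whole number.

PM2.5 257.463: bracket 182.543–263.529 → index 101–150; slope 49/80.986, offset 74.920.
AQI = 101 + 49/80.986·74.920 ≈ 146.33 ⇒ 146.
AQI 146 falls in the Unhealthy for Sensitive Groups category.

146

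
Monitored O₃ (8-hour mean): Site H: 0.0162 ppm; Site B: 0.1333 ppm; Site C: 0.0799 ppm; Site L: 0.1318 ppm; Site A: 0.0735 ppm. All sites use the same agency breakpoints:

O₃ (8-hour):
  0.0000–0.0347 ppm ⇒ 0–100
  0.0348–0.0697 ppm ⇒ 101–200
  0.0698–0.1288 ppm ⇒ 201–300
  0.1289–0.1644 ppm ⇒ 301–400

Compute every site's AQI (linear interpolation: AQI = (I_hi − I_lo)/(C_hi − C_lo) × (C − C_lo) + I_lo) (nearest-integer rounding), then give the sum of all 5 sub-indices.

Site H: 0.0162 lies in 0.0000–0.0347, so I_lo=0, I_hi=100, C_lo=0.0000, C_hi=0.0347.
(100−0)/(0.0347−0.0000) × (0.0162−0.0000) + 0 = 100/0.0347 × 0.0162 + 0 ≈ 46.69 → 47.
Site B 0.1333: bracket 0.1289–0.1644 → index 301–400; slope 99/0.0355, offset 0.0044.
AQI = 301 + 99/0.0355·0.0044 ≈ 313.27 ⇒ 313.
Site C 0.0799: bracket 0.0698–0.1288 → index 201–300; slope 99/0.0590, offset 0.0101.
AQI = 201 + 99/0.0590·0.0101 ≈ 217.95 ⇒ 218.
Site L 0.1318: bracket 0.1289–0.1644 → index 301–400; slope 99/0.0355, offset 0.0029.
AQI = 301 + 99/0.0355·0.0029 ≈ 309.09 ⇒ 309.
Site A 0.0735: bracket 0.0698–0.1288 → index 201–300; slope 99/0.0590, offset 0.0037.
AQI = 201 + 99/0.0590·0.0037 ≈ 207.21 ⇒ 207.
AQIs: Site H=47, Site B=313, Site C=218, Site L=309, Site A=207. Sum = 47 + 313 + 218 + 309 + 207 = 1094.

1094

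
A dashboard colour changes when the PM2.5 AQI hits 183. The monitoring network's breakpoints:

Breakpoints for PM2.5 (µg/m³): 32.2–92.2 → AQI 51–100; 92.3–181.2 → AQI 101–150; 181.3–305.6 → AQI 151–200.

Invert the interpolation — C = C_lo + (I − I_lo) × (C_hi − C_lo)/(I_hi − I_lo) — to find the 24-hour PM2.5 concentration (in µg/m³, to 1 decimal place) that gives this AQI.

AQI 183 lies in the 151–200 band, which corresponds to 181.3–305.6 µg/m³.
C = 181.3 + (183−151)×(305.6−181.3)/(200−151) = 181.3 + 32×124.3/49 ≈ 262.476 µg/m³ → 262.5 µg/m³ to 1 dp.

262.5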